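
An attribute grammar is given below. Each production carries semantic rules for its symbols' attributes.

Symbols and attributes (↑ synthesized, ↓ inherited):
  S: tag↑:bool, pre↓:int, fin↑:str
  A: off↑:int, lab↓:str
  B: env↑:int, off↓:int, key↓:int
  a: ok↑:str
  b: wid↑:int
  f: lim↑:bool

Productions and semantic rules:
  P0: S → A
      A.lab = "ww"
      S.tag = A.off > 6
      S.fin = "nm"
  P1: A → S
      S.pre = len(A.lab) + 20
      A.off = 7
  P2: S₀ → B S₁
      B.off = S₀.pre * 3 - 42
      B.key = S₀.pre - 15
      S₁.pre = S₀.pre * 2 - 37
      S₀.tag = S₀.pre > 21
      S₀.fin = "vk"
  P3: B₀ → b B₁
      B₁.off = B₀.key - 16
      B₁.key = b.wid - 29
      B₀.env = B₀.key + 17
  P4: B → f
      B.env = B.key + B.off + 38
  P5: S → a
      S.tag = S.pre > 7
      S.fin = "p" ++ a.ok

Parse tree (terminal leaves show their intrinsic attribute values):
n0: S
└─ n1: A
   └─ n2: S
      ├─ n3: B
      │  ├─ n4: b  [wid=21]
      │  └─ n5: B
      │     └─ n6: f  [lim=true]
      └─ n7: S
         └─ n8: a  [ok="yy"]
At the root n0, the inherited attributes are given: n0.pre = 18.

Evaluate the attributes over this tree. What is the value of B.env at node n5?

1. n0.pre = 18  [given at root]
2. n1.lab = "ww"  ["ww"]
3. n2.pre = 22  [len(A.lab) + 20]
4. n3.off = 24  [S₀.pre * 3 - 42]
5. n3.key = 7  [S₀.pre - 15]
6. n4.wid = 21  [terminal]
7. n5.off = -9  [B₀.key - 16]
8. n5.key = -8  [b.wid - 29]
9. n6.lim = true  [terminal]
10. n5.env = 21  [B.key + B.off + 38]
11. n3.env = 24  [B₀.key + 17]
12. n7.pre = 7  [S₀.pre * 2 - 37]
13. n8.ok = "yy"  [terminal]
14. n7.tag = false  [S.pre > 7]
15. n7.fin = "pyy"  ["p" ++ a.ok]
16. n2.tag = true  [S₀.pre > 21]
17. n2.fin = "vk"  ["vk"]
18. n1.off = 7  [7]
19. n0.tag = true  [A.off > 6]
20. n0.fin = "nm"  ["nm"]

21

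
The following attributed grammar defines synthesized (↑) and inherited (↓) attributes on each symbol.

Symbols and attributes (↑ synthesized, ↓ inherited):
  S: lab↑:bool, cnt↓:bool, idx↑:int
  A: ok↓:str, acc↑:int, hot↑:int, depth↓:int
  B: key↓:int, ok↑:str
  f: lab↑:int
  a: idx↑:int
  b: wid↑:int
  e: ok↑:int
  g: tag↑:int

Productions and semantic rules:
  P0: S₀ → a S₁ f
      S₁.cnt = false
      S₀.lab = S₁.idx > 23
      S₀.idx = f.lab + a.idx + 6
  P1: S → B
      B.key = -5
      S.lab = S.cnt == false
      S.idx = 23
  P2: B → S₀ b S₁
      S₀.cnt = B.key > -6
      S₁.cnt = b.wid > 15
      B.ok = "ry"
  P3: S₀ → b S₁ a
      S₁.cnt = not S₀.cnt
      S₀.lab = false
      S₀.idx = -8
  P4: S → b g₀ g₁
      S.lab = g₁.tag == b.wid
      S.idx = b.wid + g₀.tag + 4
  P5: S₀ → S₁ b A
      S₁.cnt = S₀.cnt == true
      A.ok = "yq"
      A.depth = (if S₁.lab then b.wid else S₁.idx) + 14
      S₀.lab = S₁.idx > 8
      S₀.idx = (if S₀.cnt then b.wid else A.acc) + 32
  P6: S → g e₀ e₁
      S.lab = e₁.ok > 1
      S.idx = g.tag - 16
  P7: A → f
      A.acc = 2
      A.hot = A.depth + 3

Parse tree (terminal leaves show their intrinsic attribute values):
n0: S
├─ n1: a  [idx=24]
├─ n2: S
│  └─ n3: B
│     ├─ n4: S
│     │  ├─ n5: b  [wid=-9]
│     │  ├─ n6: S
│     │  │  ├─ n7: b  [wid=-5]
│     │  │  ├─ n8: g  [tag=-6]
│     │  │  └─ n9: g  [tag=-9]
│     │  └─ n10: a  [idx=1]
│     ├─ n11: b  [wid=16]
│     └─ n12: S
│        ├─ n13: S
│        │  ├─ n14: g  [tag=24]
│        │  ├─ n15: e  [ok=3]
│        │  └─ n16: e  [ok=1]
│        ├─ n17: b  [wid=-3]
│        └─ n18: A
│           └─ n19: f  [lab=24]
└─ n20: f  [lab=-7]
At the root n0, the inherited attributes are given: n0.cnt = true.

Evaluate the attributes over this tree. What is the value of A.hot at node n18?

25

1. n0.cnt = true  [given at root]
2. n1.idx = 24  [terminal]
3. n2.cnt = false  [false]
4. n3.key = -5  [-5]
5. n4.cnt = true  [B.key > -6]
6. n5.wid = -9  [terminal]
7. n6.cnt = false  [not S₀.cnt]
8. n7.wid = -5  [terminal]
9. n8.tag = -6  [terminal]
10. n9.tag = -9  [terminal]
11. n6.lab = false  [g₁.tag == b.wid]
12. n6.idx = -7  [b.wid + g₀.tag + 4]
13. n10.idx = 1  [terminal]
14. n4.lab = false  [false]
15. n4.idx = -8  [-8]
16. n11.wid = 16  [terminal]
17. n12.cnt = true  [b.wid > 15]
18. n13.cnt = true  [S₀.cnt == true]
19. n14.tag = 24  [terminal]
20. n15.ok = 3  [terminal]
21. n16.ok = 1  [terminal]
22. n13.lab = false  [e₁.ok > 1]
23. n13.idx = 8  [g.tag - 16]
24. n17.wid = -3  [terminal]
25. n18.ok = "yq"  ["yq"]
26. n18.depth = 22  [(if S₁.lab then b.wid else S₁.idx) + 14]
27. n19.lab = 24  [terminal]
28. n18.acc = 2  [2]
29. n18.hot = 25  [A.depth + 3]
30. n12.lab = false  [S₁.idx > 8]
31. n12.idx = 29  [(if S₀.cnt then b.wid else A.acc) + 32]
32. n3.ok = "ry"  ["ry"]
33. n2.lab = true  [S.cnt == false]
34. n2.idx = 23  [23]
35. n20.lab = -7  [terminal]
36. n0.lab = false  [S₁.idx > 23]
37. n0.idx = 23  [f.lab + a.idx + 6]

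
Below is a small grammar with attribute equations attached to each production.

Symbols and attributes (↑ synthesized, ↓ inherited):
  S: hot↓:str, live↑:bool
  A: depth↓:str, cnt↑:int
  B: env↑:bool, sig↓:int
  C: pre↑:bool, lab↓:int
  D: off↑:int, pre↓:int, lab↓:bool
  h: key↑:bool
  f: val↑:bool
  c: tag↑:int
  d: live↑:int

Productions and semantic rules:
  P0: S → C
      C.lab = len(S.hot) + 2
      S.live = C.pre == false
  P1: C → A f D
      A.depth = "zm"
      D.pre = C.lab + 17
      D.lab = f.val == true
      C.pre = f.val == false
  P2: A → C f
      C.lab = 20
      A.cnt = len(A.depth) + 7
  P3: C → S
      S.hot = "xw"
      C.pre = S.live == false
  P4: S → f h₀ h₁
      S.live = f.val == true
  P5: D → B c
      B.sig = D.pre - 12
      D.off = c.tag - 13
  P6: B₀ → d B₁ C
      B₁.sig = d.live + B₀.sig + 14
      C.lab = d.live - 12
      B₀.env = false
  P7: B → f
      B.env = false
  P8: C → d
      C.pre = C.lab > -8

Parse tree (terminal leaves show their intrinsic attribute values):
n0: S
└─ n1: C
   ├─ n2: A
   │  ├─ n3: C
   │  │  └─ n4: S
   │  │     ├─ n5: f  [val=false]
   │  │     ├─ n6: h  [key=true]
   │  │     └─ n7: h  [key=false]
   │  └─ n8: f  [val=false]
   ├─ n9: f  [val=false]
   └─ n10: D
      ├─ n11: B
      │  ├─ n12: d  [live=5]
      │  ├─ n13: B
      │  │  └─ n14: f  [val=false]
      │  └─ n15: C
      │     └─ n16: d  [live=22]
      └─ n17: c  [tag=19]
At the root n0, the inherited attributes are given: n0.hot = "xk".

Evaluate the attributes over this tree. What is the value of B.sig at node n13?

28

1. n0.hot = "xk"  [given at root]
2. n1.lab = 4  [len(S.hot) + 2]
3. n2.depth = "zm"  ["zm"]
4. n3.lab = 20  [20]
5. n4.hot = "xw"  ["xw"]
6. n5.val = false  [terminal]
7. n6.key = true  [terminal]
8. n7.key = false  [terminal]
9. n4.live = false  [f.val == true]
10. n3.pre = true  [S.live == false]
11. n8.val = false  [terminal]
12. n2.cnt = 9  [len(A.depth) + 7]
13. n9.val = false  [terminal]
14. n10.pre = 21  [C.lab + 17]
15. n10.lab = false  [f.val == true]
16. n11.sig = 9  [D.pre - 12]
17. n12.live = 5  [terminal]
18. n13.sig = 28  [d.live + B₀.sig + 14]
19. n14.val = false  [terminal]
20. n13.env = false  [false]
21. n15.lab = -7  [d.live - 12]
22. n16.live = 22  [terminal]
23. n15.pre = true  [C.lab > -8]
24. n11.env = false  [false]
25. n17.tag = 19  [terminal]
26. n10.off = 6  [c.tag - 13]
27. n1.pre = true  [f.val == false]
28. n0.live = false  [C.pre == false]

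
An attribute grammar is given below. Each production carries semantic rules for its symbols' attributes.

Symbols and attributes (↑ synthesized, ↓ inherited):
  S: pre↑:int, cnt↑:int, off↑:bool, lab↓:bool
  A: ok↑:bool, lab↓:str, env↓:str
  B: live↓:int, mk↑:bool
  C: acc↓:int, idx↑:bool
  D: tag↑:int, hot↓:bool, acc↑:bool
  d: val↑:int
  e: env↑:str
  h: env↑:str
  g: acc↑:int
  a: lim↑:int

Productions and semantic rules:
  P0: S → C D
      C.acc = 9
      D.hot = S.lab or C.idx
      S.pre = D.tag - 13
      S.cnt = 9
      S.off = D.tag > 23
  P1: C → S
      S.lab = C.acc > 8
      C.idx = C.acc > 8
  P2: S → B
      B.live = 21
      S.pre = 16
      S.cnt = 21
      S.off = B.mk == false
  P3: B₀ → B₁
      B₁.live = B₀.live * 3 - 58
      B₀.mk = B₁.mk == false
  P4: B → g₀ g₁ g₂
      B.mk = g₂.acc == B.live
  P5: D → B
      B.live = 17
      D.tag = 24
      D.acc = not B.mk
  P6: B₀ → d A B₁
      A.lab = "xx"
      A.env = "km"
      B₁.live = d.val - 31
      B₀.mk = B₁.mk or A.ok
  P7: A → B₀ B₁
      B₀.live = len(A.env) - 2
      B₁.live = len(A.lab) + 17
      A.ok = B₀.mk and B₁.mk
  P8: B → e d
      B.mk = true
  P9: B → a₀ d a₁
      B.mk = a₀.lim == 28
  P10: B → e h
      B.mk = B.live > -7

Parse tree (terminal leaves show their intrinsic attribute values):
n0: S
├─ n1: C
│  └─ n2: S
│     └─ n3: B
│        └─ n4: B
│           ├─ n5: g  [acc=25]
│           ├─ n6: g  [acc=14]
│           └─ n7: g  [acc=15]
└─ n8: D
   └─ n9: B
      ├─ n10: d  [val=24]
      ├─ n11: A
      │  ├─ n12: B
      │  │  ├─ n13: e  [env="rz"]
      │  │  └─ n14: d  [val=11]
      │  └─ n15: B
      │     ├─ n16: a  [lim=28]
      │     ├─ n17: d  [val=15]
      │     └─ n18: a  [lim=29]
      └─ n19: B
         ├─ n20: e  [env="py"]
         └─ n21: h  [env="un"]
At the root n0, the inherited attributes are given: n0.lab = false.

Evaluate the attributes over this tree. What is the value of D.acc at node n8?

1. n0.lab = false  [given at root]
2. n1.acc = 9  [9]
3. n2.lab = true  [C.acc > 8]
4. n3.live = 21  [21]
5. n4.live = 5  [B₀.live * 3 - 58]
6. n5.acc = 25  [terminal]
7. n6.acc = 14  [terminal]
8. n7.acc = 15  [terminal]
9. n4.mk = false  [g₂.acc == B.live]
10. n3.mk = true  [B₁.mk == false]
11. n2.pre = 16  [16]
12. n2.cnt = 21  [21]
13. n2.off = false  [B.mk == false]
14. n1.idx = true  [C.acc > 8]
15. n8.hot = true  [S.lab or C.idx]
16. n9.live = 17  [17]
17. n10.val = 24  [terminal]
18. n11.lab = "xx"  ["xx"]
19. n11.env = "km"  ["km"]
20. n12.live = 0  [len(A.env) - 2]
21. n13.env = "rz"  [terminal]
22. n14.val = 11  [terminal]
23. n12.mk = true  [true]
24. n15.live = 19  [len(A.lab) + 17]
25. n16.lim = 28  [terminal]
26. n17.val = 15  [terminal]
27. n18.lim = 29  [terminal]
28. n15.mk = true  [a₀.lim == 28]
29. n11.ok = true  [B₀.mk and B₁.mk]
30. n19.live = -7  [d.val - 31]
31. n20.env = "py"  [terminal]
32. n21.env = "un"  [terminal]
33. n19.mk = false  [B.live > -7]
34. n9.mk = true  [B₁.mk or A.ok]
35. n8.tag = 24  [24]
36. n8.acc = false  [not B.mk]
37. n0.pre = 11  [D.tag - 13]
38. n0.cnt = 9  [9]
39. n0.off = true  [D.tag > 23]

false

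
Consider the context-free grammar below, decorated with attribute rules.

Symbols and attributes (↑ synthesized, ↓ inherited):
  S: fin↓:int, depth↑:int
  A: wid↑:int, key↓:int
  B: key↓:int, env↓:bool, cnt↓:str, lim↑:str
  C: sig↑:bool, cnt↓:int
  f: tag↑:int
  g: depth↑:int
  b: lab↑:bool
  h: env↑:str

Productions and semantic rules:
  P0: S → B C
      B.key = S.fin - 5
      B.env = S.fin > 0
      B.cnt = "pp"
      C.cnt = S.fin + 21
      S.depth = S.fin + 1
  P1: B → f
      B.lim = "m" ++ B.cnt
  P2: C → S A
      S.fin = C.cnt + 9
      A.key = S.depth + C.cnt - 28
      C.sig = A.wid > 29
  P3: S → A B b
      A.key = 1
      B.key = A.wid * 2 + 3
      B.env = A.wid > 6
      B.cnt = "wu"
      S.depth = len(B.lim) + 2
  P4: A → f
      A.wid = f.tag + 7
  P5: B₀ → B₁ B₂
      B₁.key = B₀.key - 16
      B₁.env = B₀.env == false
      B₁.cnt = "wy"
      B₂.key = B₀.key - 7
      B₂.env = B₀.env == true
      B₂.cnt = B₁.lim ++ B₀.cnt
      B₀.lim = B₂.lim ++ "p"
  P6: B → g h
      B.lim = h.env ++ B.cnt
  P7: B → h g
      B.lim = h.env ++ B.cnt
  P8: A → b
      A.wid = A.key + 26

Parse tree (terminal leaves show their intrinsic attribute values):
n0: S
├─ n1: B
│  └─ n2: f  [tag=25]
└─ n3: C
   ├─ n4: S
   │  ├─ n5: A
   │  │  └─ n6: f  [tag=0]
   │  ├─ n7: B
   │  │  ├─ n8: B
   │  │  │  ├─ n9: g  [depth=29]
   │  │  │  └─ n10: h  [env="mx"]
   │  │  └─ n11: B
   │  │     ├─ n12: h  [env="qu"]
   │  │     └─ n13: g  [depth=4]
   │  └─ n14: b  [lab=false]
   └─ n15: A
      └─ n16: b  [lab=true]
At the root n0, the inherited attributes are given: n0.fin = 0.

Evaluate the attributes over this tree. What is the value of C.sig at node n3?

true

1. n0.fin = 0  [given at root]
2. n1.key = -5  [S.fin - 5]
3. n1.env = false  [S.fin > 0]
4. n1.cnt = "pp"  ["pp"]
5. n2.tag = 25  [terminal]
6. n1.lim = "mpp"  ["m" ++ B.cnt]
7. n3.cnt = 21  [S.fin + 21]
8. n4.fin = 30  [C.cnt + 9]
9. n5.key = 1  [1]
10. n6.tag = 0  [terminal]
11. n5.wid = 7  [f.tag + 7]
12. n7.key = 17  [A.wid * 2 + 3]
13. n7.env = true  [A.wid > 6]
14. n7.cnt = "wu"  ["wu"]
15. n8.key = 1  [B₀.key - 16]
16. n8.env = false  [B₀.env == false]
17. n8.cnt = "wy"  ["wy"]
18. n9.depth = 29  [terminal]
19. n10.env = "mx"  [terminal]
20. n8.lim = "mxwy"  [h.env ++ B.cnt]
21. n11.key = 10  [B₀.key - 7]
22. n11.env = true  [B₀.env == true]
23. n11.cnt = "mxwywu"  [B₁.lim ++ B₀.cnt]
24. n12.env = "qu"  [terminal]
25. n13.depth = 4  [terminal]
26. n11.lim = "qumxwywu"  [h.env ++ B.cnt]
27. n7.lim = "qumxwywup"  [B₂.lim ++ "p"]
28. n14.lab = false  [terminal]
29. n4.depth = 11  [len(B.lim) + 2]
30. n15.key = 4  [S.depth + C.cnt - 28]
31. n16.lab = true  [terminal]
32. n15.wid = 30  [A.key + 26]
33. n3.sig = true  [A.wid > 29]
34. n0.depth = 1  [S.fin + 1]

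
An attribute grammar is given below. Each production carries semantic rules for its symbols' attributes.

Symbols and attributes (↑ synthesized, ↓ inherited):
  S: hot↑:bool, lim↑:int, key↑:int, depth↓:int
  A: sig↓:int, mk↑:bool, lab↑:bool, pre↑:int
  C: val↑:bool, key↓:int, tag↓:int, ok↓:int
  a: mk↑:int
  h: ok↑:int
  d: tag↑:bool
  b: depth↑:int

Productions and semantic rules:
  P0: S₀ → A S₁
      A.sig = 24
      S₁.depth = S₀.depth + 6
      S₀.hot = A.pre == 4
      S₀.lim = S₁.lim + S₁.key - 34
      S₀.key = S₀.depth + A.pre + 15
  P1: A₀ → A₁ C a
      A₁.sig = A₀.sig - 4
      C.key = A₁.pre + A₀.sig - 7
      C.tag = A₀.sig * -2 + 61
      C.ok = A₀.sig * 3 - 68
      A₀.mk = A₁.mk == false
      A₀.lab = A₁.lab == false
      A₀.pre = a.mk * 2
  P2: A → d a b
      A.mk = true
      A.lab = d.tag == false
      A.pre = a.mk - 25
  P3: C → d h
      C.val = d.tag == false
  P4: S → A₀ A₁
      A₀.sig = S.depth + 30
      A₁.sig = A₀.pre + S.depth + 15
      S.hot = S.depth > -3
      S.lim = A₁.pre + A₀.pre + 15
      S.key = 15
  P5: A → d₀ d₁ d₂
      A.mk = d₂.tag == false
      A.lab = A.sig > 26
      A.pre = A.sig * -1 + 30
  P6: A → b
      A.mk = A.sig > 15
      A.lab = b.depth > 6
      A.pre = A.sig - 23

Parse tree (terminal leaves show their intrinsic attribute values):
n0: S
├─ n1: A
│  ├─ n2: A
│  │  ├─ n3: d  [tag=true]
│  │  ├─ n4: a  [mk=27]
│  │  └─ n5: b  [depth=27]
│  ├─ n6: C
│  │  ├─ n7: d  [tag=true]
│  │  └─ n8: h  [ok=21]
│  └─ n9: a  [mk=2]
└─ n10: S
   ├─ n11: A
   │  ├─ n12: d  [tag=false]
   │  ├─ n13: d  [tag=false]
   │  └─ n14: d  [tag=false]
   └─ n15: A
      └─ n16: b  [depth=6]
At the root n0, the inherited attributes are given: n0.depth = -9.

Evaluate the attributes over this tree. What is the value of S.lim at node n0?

1. n0.depth = -9  [given at root]
2. n1.sig = 24  [24]
3. n2.sig = 20  [A₀.sig - 4]
4. n3.tag = true  [terminal]
5. n4.mk = 27  [terminal]
6. n5.depth = 27  [terminal]
7. n2.mk = true  [true]
8. n2.lab = false  [d.tag == false]
9. n2.pre = 2  [a.mk - 25]
10. n6.key = 19  [A₁.pre + A₀.sig - 7]
11. n6.tag = 13  [A₀.sig * -2 + 61]
12. n6.ok = 4  [A₀.sig * 3 - 68]
13. n7.tag = true  [terminal]
14. n8.ok = 21  [terminal]
15. n6.val = false  [d.tag == false]
16. n9.mk = 2  [terminal]
17. n1.mk = false  [A₁.mk == false]
18. n1.lab = true  [A₁.lab == false]
19. n1.pre = 4  [a.mk * 2]
20. n10.depth = -3  [S₀.depth + 6]
21. n11.sig = 27  [S.depth + 30]
22. n12.tag = false  [terminal]
23. n13.tag = false  [terminal]
24. n14.tag = false  [terminal]
25. n11.mk = true  [d₂.tag == false]
26. n11.lab = true  [A.sig > 26]
27. n11.pre = 3  [A.sig * -1 + 30]
28. n15.sig = 15  [A₀.pre + S.depth + 15]
29. n16.depth = 6  [terminal]
30. n15.mk = false  [A.sig > 15]
31. n15.lab = false  [b.depth > 6]
32. n15.pre = -8  [A.sig - 23]
33. n10.hot = false  [S.depth > -3]
34. n10.lim = 10  [A₁.pre + A₀.pre + 15]
35. n10.key = 15  [15]
36. n0.hot = true  [A.pre == 4]
37. n0.lim = -9  [S₁.lim + S₁.key - 34]
38. n0.key = 10  [S₀.depth + A.pre + 15]

-9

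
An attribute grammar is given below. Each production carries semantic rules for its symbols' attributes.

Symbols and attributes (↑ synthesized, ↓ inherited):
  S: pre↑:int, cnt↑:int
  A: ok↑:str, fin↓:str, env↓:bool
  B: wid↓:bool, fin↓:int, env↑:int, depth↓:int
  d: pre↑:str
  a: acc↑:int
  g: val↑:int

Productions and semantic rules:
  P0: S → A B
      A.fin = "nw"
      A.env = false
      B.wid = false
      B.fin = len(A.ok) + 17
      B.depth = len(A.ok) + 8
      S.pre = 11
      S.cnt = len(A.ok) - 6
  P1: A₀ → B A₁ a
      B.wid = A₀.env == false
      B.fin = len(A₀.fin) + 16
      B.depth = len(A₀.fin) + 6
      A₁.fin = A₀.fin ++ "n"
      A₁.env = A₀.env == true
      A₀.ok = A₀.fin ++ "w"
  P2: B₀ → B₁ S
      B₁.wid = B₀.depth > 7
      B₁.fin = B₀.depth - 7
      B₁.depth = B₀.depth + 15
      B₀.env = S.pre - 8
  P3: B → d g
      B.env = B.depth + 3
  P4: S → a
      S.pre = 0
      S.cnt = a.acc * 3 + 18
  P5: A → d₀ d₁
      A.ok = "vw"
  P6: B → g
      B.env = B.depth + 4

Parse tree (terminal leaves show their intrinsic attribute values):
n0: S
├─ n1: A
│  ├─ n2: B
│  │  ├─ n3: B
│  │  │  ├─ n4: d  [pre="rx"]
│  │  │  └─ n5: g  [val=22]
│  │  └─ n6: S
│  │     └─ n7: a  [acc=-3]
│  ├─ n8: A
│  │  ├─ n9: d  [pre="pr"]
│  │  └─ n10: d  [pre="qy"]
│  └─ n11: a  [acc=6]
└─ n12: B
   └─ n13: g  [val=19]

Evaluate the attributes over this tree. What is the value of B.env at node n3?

26

1. n1.fin = "nw"  ["nw"]
2. n1.env = false  [false]
3. n2.wid = true  [A₀.env == false]
4. n2.fin = 18  [len(A₀.fin) + 16]
5. n2.depth = 8  [len(A₀.fin) + 6]
6. n3.wid = true  [B₀.depth > 7]
7. n3.fin = 1  [B₀.depth - 7]
8. n3.depth = 23  [B₀.depth + 15]
9. n4.pre = "rx"  [terminal]
10. n5.val = 22  [terminal]
11. n3.env = 26  [B.depth + 3]
12. n7.acc = -3  [terminal]
13. n6.pre = 0  [0]
14. n6.cnt = 9  [a.acc * 3 + 18]
15. n2.env = -8  [S.pre - 8]
16. n8.fin = "nwn"  [A₀.fin ++ "n"]
17. n8.env = false  [A₀.env == true]
18. n9.pre = "pr"  [terminal]
19. n10.pre = "qy"  [terminal]
20. n8.ok = "vw"  ["vw"]
21. n11.acc = 6  [terminal]
22. n1.ok = "nww"  [A₀.fin ++ "w"]
23. n12.wid = false  [false]
24. n12.fin = 20  [len(A.ok) + 17]
25. n12.depth = 11  [len(A.ok) + 8]
26. n13.val = 19  [terminal]
27. n12.env = 15  [B.depth + 4]
28. n0.pre = 11  [11]
29. n0.cnt = -3  [len(A.ok) - 6]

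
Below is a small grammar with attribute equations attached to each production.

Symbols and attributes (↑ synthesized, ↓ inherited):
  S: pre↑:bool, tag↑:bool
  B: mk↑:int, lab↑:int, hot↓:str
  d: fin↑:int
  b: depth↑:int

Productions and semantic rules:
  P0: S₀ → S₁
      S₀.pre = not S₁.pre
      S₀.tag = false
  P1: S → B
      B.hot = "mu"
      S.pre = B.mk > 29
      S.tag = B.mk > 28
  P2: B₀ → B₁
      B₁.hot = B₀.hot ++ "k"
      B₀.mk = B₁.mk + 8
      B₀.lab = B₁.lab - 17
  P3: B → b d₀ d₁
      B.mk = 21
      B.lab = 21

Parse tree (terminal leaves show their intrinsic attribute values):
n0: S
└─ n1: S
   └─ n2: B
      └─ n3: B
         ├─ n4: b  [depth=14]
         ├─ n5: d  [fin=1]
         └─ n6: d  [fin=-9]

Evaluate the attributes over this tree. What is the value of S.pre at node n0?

1. n2.hot = "mu"  ["mu"]
2. n3.hot = "muk"  [B₀.hot ++ "k"]
3. n4.depth = 14  [terminal]
4. n5.fin = 1  [terminal]
5. n6.fin = -9  [terminal]
6. n3.mk = 21  [21]
7. n3.lab = 21  [21]
8. n2.mk = 29  [B₁.mk + 8]
9. n2.lab = 4  [B₁.lab - 17]
10. n1.pre = false  [B.mk > 29]
11. n1.tag = true  [B.mk > 28]
12. n0.pre = true  [not S₁.pre]
13. n0.tag = false  [false]

true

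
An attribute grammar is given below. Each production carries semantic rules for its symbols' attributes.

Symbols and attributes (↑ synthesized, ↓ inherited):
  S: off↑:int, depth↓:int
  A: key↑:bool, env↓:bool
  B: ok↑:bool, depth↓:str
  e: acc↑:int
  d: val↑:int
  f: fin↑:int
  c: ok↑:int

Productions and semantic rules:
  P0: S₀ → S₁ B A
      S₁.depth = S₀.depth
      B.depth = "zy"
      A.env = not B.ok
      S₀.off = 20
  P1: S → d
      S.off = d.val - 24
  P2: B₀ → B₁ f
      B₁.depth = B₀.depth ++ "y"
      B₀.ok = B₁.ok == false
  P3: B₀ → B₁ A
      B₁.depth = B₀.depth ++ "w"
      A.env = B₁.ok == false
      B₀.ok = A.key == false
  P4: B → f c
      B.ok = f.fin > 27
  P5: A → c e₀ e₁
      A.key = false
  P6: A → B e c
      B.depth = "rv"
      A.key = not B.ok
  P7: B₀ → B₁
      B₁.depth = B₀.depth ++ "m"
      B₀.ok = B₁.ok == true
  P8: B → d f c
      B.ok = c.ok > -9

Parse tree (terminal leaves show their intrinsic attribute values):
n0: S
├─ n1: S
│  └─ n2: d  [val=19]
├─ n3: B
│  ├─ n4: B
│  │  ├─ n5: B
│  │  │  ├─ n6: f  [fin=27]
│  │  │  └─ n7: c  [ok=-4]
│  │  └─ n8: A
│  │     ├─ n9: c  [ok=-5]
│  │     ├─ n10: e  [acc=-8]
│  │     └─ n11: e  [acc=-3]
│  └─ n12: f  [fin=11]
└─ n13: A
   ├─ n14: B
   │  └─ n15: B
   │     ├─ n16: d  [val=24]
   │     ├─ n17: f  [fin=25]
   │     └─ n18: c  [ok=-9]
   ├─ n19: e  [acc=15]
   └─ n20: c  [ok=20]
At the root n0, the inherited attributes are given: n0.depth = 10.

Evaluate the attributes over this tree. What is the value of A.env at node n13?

1. n0.depth = 10  [given at root]
2. n1.depth = 10  [S₀.depth]
3. n2.val = 19  [terminal]
4. n1.off = -5  [d.val - 24]
5. n3.depth = "zy"  ["zy"]
6. n4.depth = "zyy"  [B₀.depth ++ "y"]
7. n5.depth = "zyyw"  [B₀.depth ++ "w"]
8. n6.fin = 27  [terminal]
9. n7.ok = -4  [terminal]
10. n5.ok = false  [f.fin > 27]
11. n8.env = true  [B₁.ok == false]
12. n9.ok = -5  [terminal]
13. n10.acc = -8  [terminal]
14. n11.acc = -3  [terminal]
15. n8.key = false  [false]
16. n4.ok = true  [A.key == false]
17. n12.fin = 11  [terminal]
18. n3.ok = false  [B₁.ok == false]
19. n13.env = true  [not B.ok]
20. n14.depth = "rv"  ["rv"]
21. n15.depth = "rvm"  [B₀.depth ++ "m"]
22. n16.val = 24  [terminal]
23. n17.fin = 25  [terminal]
24. n18.ok = -9  [terminal]
25. n15.ok = false  [c.ok > -9]
26. n14.ok = false  [B₁.ok == true]
27. n19.acc = 15  [terminal]
28. n20.ok = 20  [terminal]
29. n13.key = true  [not B.ok]
30. n0.off = 20  [20]

true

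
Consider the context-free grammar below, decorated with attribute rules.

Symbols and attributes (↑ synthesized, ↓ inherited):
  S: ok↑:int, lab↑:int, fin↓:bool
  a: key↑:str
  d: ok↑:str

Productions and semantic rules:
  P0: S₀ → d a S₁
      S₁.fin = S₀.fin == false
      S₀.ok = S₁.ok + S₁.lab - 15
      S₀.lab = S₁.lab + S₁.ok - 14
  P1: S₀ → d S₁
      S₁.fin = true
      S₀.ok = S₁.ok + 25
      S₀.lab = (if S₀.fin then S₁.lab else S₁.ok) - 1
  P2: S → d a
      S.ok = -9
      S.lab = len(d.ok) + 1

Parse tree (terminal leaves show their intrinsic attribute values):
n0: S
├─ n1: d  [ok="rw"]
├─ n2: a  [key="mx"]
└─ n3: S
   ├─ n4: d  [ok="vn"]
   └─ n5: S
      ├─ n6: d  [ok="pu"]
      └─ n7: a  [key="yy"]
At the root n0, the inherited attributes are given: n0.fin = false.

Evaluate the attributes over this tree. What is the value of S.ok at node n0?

1. n0.fin = false  [given at root]
2. n1.ok = "rw"  [terminal]
3. n2.key = "mx"  [terminal]
4. n3.fin = true  [S₀.fin == false]
5. n4.ok = "vn"  [terminal]
6. n5.fin = true  [true]
7. n6.ok = "pu"  [terminal]
8. n7.key = "yy"  [terminal]
9. n5.ok = -9  [-9]
10. n5.lab = 3  [len(d.ok) + 1]
11. n3.ok = 16  [S₁.ok + 25]
12. n3.lab = 2  [(if S₀.fin then S₁.lab else S₁.ok) - 1]
13. n0.ok = 3  [S₁.ok + S₁.lab - 15]
14. n0.lab = 4  [S₁.lab + S₁.ok - 14]

3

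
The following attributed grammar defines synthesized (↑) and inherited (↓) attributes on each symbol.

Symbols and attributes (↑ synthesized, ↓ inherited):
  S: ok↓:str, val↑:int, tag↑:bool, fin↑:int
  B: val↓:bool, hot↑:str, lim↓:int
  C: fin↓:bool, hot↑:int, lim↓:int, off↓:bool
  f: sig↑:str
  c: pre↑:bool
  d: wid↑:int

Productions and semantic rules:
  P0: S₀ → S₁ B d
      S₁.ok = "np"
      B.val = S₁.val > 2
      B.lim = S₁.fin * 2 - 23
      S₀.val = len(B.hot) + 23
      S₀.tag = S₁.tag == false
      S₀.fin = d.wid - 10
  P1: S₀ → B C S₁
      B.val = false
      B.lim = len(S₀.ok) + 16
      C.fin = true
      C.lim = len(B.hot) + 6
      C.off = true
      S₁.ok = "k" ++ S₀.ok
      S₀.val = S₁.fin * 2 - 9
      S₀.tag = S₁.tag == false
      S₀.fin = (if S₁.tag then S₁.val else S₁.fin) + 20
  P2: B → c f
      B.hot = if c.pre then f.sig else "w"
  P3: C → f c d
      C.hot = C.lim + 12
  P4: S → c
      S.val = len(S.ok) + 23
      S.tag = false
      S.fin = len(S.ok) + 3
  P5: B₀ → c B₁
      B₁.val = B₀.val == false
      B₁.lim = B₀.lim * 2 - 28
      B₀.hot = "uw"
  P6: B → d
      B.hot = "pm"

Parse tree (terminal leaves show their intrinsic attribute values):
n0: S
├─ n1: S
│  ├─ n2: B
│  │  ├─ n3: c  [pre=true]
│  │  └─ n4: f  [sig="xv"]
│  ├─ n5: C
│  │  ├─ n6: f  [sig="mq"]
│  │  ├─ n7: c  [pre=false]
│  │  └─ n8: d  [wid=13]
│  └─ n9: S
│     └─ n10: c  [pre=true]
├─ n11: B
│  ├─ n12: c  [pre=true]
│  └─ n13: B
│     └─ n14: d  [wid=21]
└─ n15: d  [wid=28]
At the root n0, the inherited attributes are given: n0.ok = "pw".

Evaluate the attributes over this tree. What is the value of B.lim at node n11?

1. n0.ok = "pw"  [given at root]
2. n1.ok = "np"  ["np"]
3. n2.val = false  [false]
4. n2.lim = 18  [len(S₀.ok) + 16]
5. n3.pre = true  [terminal]
6. n4.sig = "xv"  [terminal]
7. n2.hot = "xv"  [if c.pre then f.sig else "w"]
8. n5.fin = true  [true]
9. n5.lim = 8  [len(B.hot) + 6]
10. n5.off = true  [true]
11. n6.sig = "mq"  [terminal]
12. n7.pre = false  [terminal]
13. n8.wid = 13  [terminal]
14. n5.hot = 20  [C.lim + 12]
15. n9.ok = "knp"  ["k" ++ S₀.ok]
16. n10.pre = true  [terminal]
17. n9.val = 26  [len(S.ok) + 23]
18. n9.tag = false  [false]
19. n9.fin = 6  [len(S.ok) + 3]
20. n1.val = 3  [S₁.fin * 2 - 9]
21. n1.tag = true  [S₁.tag == false]
22. n1.fin = 26  [(if S₁.tag then S₁.val else S₁.fin) + 20]
23. n11.val = true  [S₁.val > 2]
24. n11.lim = 29  [S₁.fin * 2 - 23]
25. n12.pre = true  [terminal]
26. n13.val = false  [B₀.val == false]
27. n13.lim = 30  [B₀.lim * 2 - 28]
28. n14.wid = 21  [terminal]
29. n13.hot = "pm"  ["pm"]
30. n11.hot = "uw"  ["uw"]
31. n15.wid = 28  [terminal]
32. n0.val = 25  [len(B.hot) + 23]
33. n0.tag = false  [S₁.tag == false]
34. n0.fin = 18  [d.wid - 10]

29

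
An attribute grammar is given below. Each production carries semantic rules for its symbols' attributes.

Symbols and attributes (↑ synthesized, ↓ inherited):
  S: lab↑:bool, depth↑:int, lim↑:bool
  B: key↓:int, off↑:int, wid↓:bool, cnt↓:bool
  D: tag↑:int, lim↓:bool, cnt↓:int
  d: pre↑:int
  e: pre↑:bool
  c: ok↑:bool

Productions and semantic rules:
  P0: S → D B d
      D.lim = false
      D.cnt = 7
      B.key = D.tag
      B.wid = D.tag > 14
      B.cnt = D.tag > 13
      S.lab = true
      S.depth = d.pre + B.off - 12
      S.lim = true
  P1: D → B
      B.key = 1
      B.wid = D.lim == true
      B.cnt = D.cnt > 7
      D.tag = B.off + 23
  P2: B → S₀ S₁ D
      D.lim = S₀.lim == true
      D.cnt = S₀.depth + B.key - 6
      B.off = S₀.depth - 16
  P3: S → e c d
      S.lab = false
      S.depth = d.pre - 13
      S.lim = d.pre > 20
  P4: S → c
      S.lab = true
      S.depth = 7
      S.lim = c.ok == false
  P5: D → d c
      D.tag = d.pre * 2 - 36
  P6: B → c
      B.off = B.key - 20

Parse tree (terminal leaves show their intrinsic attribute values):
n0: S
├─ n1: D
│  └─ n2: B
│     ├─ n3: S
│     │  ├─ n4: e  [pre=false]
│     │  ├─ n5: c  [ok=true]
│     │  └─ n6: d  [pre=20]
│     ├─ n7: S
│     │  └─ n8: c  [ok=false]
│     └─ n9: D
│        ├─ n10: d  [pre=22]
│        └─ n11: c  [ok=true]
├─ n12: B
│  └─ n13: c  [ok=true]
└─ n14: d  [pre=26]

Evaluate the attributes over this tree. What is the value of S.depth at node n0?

8

1. n1.lim = false  [false]
2. n1.cnt = 7  [7]
3. n2.key = 1  [1]
4. n2.wid = false  [D.lim == true]
5. n2.cnt = false  [D.cnt > 7]
6. n4.pre = false  [terminal]
7. n5.ok = true  [terminal]
8. n6.pre = 20  [terminal]
9. n3.lab = false  [false]
10. n3.depth = 7  [d.pre - 13]
11. n3.lim = false  [d.pre > 20]
12. n8.ok = false  [terminal]
13. n7.lab = true  [true]
14. n7.depth = 7  [7]
15. n7.lim = true  [c.ok == false]
16. n9.lim = false  [S₀.lim == true]
17. n9.cnt = 2  [S₀.depth + B.key - 6]
18. n10.pre = 22  [terminal]
19. n11.ok = true  [terminal]
20. n9.tag = 8  [d.pre * 2 - 36]
21. n2.off = -9  [S₀.depth - 16]
22. n1.tag = 14  [B.off + 23]
23. n12.key = 14  [D.tag]
24. n12.wid = false  [D.tag > 14]
25. n12.cnt = true  [D.tag > 13]
26. n13.ok = true  [terminal]
27. n12.off = -6  [B.key - 20]
28. n14.pre = 26  [terminal]
29. n0.lab = true  [true]
30. n0.depth = 8  [d.pre + B.off - 12]
31. n0.lim = true  [true]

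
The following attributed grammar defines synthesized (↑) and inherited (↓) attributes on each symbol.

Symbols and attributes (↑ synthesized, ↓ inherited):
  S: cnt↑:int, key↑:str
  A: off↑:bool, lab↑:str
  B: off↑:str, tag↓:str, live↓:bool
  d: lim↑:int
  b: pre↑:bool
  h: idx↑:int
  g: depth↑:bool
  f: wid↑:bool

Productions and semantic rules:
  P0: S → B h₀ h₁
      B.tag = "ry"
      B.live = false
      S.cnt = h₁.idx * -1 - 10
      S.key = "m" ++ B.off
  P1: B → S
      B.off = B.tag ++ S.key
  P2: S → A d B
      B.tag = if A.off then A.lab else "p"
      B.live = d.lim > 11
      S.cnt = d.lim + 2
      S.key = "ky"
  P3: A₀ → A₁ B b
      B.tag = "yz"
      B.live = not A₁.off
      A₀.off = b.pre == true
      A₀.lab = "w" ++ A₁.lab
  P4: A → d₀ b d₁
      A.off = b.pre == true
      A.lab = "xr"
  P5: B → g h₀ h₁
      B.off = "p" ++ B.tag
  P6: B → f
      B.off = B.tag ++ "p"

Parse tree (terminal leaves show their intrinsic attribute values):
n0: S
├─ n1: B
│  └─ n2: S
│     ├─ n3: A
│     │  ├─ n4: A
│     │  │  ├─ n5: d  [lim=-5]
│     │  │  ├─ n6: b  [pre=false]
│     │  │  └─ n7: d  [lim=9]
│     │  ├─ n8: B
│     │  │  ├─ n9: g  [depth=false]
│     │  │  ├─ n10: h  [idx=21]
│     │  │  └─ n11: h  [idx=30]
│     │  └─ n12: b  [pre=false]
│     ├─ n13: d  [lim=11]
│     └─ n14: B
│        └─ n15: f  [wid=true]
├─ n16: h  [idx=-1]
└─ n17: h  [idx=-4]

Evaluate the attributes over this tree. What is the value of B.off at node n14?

1. n1.tag = "ry"  ["ry"]
2. n1.live = false  [false]
3. n5.lim = -5  [terminal]
4. n6.pre = false  [terminal]
5. n7.lim = 9  [terminal]
6. n4.off = false  [b.pre == true]
7. n4.lab = "xr"  ["xr"]
8. n8.tag = "yz"  ["yz"]
9. n8.live = true  [not A₁.off]
10. n9.depth = false  [terminal]
11. n10.idx = 21  [terminal]
12. n11.idx = 30  [terminal]
13. n8.off = "pyz"  ["p" ++ B.tag]
14. n12.pre = false  [terminal]
15. n3.off = false  [b.pre == true]
16. n3.lab = "wxr"  ["w" ++ A₁.lab]
17. n13.lim = 11  [terminal]
18. n14.tag = "p"  [if A.off then A.lab else "p"]
19. n14.live = false  [d.lim > 11]
20. n15.wid = true  [terminal]
21. n14.off = "pp"  [B.tag ++ "p"]
22. n2.cnt = 13  [d.lim + 2]
23. n2.key = "ky"  ["ky"]
24. n1.off = "ryky"  [B.tag ++ S.key]
25. n16.idx = -1  [terminal]
26. n17.idx = -4  [terminal]
27. n0.cnt = -6  [h₁.idx * -1 - 10]
28. n0.key = "mryky"  ["m" ++ B.off]

"pp"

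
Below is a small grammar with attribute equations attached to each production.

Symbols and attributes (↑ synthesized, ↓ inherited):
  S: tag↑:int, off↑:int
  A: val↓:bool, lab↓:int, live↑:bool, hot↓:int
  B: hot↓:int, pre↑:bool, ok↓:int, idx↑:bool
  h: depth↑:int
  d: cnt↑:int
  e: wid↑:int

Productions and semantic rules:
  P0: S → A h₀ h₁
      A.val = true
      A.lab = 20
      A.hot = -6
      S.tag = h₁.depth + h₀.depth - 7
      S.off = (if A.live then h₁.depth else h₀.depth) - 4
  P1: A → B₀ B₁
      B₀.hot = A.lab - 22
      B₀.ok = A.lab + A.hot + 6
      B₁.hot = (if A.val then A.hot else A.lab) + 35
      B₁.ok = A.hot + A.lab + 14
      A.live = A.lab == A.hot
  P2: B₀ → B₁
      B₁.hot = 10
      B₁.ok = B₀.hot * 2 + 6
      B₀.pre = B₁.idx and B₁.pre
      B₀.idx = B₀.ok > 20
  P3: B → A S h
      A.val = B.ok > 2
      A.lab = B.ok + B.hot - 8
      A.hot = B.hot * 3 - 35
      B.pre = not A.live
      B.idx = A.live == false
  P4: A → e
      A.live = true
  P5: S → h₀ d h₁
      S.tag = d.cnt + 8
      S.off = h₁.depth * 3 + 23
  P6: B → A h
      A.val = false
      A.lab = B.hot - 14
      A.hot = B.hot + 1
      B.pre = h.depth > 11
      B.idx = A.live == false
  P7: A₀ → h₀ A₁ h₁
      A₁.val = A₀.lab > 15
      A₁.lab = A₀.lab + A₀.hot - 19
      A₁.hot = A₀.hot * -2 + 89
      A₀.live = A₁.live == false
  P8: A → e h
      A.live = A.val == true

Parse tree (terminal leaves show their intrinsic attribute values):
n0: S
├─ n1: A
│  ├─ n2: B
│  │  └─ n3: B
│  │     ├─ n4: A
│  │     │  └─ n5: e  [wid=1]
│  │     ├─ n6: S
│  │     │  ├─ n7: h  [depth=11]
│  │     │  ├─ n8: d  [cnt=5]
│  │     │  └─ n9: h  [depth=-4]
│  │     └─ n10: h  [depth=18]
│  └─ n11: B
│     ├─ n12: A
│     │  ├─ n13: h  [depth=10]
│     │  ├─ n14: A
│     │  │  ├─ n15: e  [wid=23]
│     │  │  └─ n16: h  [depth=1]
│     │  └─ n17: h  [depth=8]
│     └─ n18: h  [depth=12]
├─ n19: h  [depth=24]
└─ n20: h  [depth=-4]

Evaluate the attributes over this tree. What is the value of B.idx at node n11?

false

1. n1.val = true  [true]
2. n1.lab = 20  [20]
3. n1.hot = -6  [-6]
4. n2.hot = -2  [A.lab - 22]
5. n2.ok = 20  [A.lab + A.hot + 6]
6. n3.hot = 10  [10]
7. n3.ok = 2  [B₀.hot * 2 + 6]
8. n4.val = false  [B.ok > 2]
9. n4.lab = 4  [B.ok + B.hot - 8]
10. n4.hot = -5  [B.hot * 3 - 35]
11. n5.wid = 1  [terminal]
12. n4.live = true  [true]
13. n7.depth = 11  [terminal]
14. n8.cnt = 5  [terminal]
15. n9.depth = -4  [terminal]
16. n6.tag = 13  [d.cnt + 8]
17. n6.off = 11  [h₁.depth * 3 + 23]
18. n10.depth = 18  [terminal]
19. n3.pre = false  [not A.live]
20. n3.idx = false  [A.live == false]
21. n2.pre = false  [B₁.idx and B₁.pre]
22. n2.idx = false  [B₀.ok > 20]
23. n11.hot = 29  [(if A.val then A.hot else A.lab) + 35]
24. n11.ok = 28  [A.hot + A.lab + 14]
25. n12.val = false  [false]
26. n12.lab = 15  [B.hot - 14]
27. n12.hot = 30  [B.hot + 1]
28. n13.depth = 10  [terminal]
29. n14.val = false  [A₀.lab > 15]
30. n14.lab = 26  [A₀.lab + A₀.hot - 19]
31. n14.hot = 29  [A₀.hot * -2 + 89]
32. n15.wid = 23  [terminal]
33. n16.depth = 1  [terminal]
34. n14.live = false  [A.val == true]
35. n17.depth = 8  [terminal]
36. n12.live = true  [A₁.live == false]
37. n18.depth = 12  [terminal]
38. n11.pre = true  [h.depth > 11]
39. n11.idx = false  [A.live == false]
40. n1.live = false  [A.lab == A.hot]
41. n19.depth = 24  [terminal]
42. n20.depth = -4  [terminal]
43. n0.tag = 13  [h₁.depth + h₀.depth - 7]
44. n0.off = 20  [(if A.live then h₁.depth else h₀.depth) - 4]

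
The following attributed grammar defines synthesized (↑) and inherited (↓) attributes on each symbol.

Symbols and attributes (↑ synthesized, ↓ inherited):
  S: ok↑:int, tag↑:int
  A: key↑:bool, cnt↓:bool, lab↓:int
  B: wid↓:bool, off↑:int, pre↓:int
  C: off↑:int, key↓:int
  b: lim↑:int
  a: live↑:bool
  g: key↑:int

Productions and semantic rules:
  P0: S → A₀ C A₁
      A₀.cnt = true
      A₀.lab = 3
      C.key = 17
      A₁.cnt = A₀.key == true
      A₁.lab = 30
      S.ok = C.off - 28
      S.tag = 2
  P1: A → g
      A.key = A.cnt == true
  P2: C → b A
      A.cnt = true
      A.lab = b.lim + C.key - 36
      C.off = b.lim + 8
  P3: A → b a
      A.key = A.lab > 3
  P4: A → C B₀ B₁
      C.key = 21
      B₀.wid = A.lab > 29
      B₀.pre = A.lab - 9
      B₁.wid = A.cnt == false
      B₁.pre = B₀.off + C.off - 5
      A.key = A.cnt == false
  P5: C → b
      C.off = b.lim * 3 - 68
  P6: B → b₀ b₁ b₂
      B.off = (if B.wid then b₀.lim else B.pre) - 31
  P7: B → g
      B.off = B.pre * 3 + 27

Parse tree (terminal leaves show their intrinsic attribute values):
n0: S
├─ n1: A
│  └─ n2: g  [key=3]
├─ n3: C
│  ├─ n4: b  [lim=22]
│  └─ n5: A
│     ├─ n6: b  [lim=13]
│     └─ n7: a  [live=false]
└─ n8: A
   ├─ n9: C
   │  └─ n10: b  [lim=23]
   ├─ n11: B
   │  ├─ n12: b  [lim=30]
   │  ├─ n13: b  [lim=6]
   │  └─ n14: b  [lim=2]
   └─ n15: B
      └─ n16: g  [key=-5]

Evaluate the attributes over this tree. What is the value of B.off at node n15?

1. n1.cnt = true  [true]
2. n1.lab = 3  [3]
3. n2.key = 3  [terminal]
4. n1.key = true  [A.cnt == true]
5. n3.key = 17  [17]
6. n4.lim = 22  [terminal]
7. n5.cnt = true  [true]
8. n5.lab = 3  [b.lim + C.key - 36]
9. n6.lim = 13  [terminal]
10. n7.live = false  [terminal]
11. n5.key = false  [A.lab > 3]
12. n3.off = 30  [b.lim + 8]
13. n8.cnt = true  [A₀.key == true]
14. n8.lab = 30  [30]
15. n9.key = 21  [21]
16. n10.lim = 23  [terminal]
17. n9.off = 1  [b.lim * 3 - 68]
18. n11.wid = true  [A.lab > 29]
19. n11.pre = 21  [A.lab - 9]
20. n12.lim = 30  [terminal]
21. n13.lim = 6  [terminal]
22. n14.lim = 2  [terminal]
23. n11.off = -1  [(if B.wid then b₀.lim else B.pre) - 31]
24. n15.wid = false  [A.cnt == false]
25. n15.pre = -5  [B₀.off + C.off - 5]
26. n16.key = -5  [terminal]
27. n15.off = 12  [B.pre * 3 + 27]
28. n8.key = false  [A.cnt == false]
29. n0.ok = 2  [C.off - 28]
30. n0.tag = 2  [2]

12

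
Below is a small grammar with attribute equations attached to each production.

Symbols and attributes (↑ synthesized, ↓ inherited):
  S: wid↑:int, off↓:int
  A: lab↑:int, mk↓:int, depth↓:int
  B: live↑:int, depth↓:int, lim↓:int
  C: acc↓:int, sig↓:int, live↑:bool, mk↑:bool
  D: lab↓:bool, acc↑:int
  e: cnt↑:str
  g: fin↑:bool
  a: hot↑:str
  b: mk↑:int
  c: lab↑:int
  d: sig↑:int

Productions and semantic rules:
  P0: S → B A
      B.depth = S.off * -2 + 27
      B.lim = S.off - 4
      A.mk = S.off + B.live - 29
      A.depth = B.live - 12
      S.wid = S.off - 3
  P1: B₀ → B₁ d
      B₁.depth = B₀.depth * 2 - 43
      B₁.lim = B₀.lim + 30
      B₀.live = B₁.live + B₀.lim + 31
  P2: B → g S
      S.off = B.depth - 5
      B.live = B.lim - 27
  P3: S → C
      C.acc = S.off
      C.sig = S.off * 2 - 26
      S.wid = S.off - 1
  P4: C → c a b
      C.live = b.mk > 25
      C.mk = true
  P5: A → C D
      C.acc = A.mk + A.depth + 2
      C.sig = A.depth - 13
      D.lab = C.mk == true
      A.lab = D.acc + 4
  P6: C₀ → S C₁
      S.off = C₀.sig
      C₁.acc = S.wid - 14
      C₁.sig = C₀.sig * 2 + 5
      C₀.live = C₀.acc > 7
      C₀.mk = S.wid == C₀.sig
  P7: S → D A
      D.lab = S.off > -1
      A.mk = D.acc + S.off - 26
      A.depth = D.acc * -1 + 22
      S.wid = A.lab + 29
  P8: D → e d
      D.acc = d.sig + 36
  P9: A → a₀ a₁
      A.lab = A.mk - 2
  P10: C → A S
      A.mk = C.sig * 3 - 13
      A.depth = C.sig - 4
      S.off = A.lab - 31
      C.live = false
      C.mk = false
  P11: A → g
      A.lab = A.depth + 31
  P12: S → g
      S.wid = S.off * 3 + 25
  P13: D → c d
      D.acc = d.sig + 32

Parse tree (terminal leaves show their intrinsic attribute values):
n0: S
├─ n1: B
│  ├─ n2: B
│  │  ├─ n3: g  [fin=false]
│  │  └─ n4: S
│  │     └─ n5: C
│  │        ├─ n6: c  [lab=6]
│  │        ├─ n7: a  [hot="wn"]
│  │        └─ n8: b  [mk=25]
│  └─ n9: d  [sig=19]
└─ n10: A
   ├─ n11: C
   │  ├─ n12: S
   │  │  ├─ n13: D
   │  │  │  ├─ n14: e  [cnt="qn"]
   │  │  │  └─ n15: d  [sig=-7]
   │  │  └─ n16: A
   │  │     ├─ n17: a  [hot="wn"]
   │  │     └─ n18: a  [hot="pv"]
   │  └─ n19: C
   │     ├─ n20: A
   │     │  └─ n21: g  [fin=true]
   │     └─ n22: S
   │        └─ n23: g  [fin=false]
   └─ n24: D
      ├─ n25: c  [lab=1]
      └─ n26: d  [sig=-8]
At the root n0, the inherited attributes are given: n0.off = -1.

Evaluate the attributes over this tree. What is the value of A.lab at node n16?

1. n0.off = -1  [given at root]
2. n1.depth = 29  [S.off * -2 + 27]
3. n1.lim = -5  [S.off - 4]
4. n2.depth = 15  [B₀.depth * 2 - 43]
5. n2.lim = 25  [B₀.lim + 30]
6. n3.fin = false  [terminal]
7. n4.off = 10  [B.depth - 5]
8. n5.acc = 10  [S.off]
9. n5.sig = -6  [S.off * 2 - 26]
10. n6.lab = 6  [terminal]
11. n7.hot = "wn"  [terminal]
12. n8.mk = 25  [terminal]
13. n5.live = false  [b.mk > 25]
14. n5.mk = true  [true]
15. n4.wid = 9  [S.off - 1]
16. n2.live = -2  [B.lim - 27]
17. n9.sig = 19  [terminal]
18. n1.live = 24  [B₁.live + B₀.lim + 31]
19. n10.mk = -6  [S.off + B.live - 29]
20. n10.depth = 12  [B.live - 12]
21. n11.acc = 8  [A.mk + A.depth + 2]
22. n11.sig = -1  [A.depth - 13]
23. n12.off = -1  [C₀.sig]
24. n13.lab = false  [S.off > -1]
25. n14.cnt = "qn"  [terminal]
26. n15.sig = -7  [terminal]
27. n13.acc = 29  [d.sig + 36]
28. n16.mk = 2  [D.acc + S.off - 26]
29. n16.depth = -7  [D.acc * -1 + 22]
30. n17.hot = "wn"  [terminal]
31. n18.hot = "pv"  [terminal]
32. n16.lab = 0  [A.mk - 2]
33. n12.wid = 29  [A.lab + 29]
34. n19.acc = 15  [S.wid - 14]
35. n19.sig = 3  [C₀.sig * 2 + 5]
36. n20.mk = -4  [C.sig * 3 - 13]
37. n20.depth = -1  [C.sig - 4]
38. n21.fin = true  [terminal]
39. n20.lab = 30  [A.depth + 31]
40. n22.off = -1  [A.lab - 31]
41. n23.fin = false  [terminal]
42. n22.wid = 22  [S.off * 3 + 25]
43. n19.live = false  [false]
44. n19.mk = false  [false]
45. n11.live = true  [C₀.acc > 7]
46. n11.mk = false  [S.wid == C₀.sig]
47. n24.lab = false  [C.mk == true]
48. n25.lab = 1  [terminal]
49. n26.sig = -8  [terminal]
50. n24.acc = 24  [d.sig + 32]
51. n10.lab = 28  [D.acc + 4]
52. n0.wid = -4  [S.off - 3]

0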